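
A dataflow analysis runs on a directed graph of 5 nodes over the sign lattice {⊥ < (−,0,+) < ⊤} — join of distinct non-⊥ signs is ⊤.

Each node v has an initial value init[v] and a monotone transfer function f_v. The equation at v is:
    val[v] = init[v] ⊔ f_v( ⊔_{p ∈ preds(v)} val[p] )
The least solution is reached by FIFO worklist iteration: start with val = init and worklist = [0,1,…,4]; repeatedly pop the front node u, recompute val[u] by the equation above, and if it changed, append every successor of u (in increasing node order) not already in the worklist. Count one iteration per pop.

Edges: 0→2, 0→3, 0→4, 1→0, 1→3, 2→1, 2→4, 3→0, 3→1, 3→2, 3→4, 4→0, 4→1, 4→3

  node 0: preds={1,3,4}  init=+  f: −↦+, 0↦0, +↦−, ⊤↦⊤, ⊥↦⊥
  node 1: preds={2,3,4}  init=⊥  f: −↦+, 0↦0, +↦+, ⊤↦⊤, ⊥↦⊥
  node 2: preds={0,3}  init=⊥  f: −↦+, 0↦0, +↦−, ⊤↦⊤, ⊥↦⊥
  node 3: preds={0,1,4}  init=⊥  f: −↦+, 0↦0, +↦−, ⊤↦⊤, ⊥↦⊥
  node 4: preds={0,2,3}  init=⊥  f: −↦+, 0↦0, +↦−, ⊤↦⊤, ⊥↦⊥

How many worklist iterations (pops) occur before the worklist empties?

Trace (13 dequeues):
  [1] u=0 | in ⊥ | out + | ==
  [2] u=1 | in ⊥ | out ⊥ | ==
  [3] u=2 | in + | out − | prev ⊥ | push {1}
  [4] u=3 | in + | out − | prev ⊥ | push {0,2}
  [5] u=4 | in ⊤ | out ⊤ | prev ⊥ | push {3}
  [6] u=1 | in ⊤ | out ⊤ | prev ⊥ | push {}
  [7] u=0 | in ⊤ | out ⊤ | prev + | push {4}
  [8] u=2 | in ⊤ | out ⊤ | prev − | push {1}
  [9] u=3 | in ⊤ | out ⊤ | prev − | push {0,2}
  [10] u=4 | in ⊤ | out ⊤ | ==
  [11] u=1 | in ⊤ | out ⊤ | ==
  [12] u=0 | in ⊤ | out ⊤ | ==
  [13] u=2 | in ⊤ | out ⊤ | ==

Converged values:
  [0] ⊤
  [1] ⊤
  [2] ⊤
  [3] ⊤
  [4] ⊤

13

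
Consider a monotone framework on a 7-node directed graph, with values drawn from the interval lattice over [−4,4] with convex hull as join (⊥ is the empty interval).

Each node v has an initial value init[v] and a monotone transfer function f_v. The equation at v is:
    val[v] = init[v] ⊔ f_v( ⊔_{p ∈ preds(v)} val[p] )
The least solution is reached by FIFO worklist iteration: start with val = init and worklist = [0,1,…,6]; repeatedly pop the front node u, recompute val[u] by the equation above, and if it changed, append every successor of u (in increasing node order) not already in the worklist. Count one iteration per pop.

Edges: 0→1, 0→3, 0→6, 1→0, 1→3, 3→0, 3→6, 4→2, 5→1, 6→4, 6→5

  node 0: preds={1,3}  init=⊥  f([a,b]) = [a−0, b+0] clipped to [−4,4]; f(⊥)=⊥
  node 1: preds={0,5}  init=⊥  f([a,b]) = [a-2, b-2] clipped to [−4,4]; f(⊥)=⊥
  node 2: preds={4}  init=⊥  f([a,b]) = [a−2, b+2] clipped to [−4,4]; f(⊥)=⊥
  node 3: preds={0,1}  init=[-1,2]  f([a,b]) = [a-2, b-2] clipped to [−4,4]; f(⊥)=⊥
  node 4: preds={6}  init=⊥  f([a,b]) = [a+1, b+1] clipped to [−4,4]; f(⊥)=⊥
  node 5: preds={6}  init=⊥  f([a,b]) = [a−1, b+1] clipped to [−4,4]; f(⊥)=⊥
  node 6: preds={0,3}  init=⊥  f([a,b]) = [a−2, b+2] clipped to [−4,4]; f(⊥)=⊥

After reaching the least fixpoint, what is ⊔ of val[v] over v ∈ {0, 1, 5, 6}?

Trace (15 dequeues):
  [1] u=0 | in [-1,2] | out [-1,2] | prev ⊥ | push {}
  [2] u=1 | in [-1,2] | out [-3,0] | prev ⊥ | push {0}
  [3] u=2 | in ⊥ | out ⊥ | ==
  [4] u=3 | in [-3,2] | out [-4,2] | prev [-1,2] | push {}
  [5] u=4 | in ⊥ | out ⊥ | ==
  [6] u=5 | in ⊥ | out ⊥ | ==
  [7] u=6 | in [-4,2] | out [-4,4] | prev ⊥ | push {4,5}
  [8] u=0 | in [-4,2] | out [-4,2] | prev [-1,2] | push {1,3,6}
  [9] u=4 | in [-4,4] | out [-3,4] | prev ⊥ | push {2}
  [10] u=5 | in [-4,4] | out [-4,4] | prev ⊥ | push {}
  [11] u=1 | in [-4,4] | out [-4,2] | prev [-3,0] | push {0}
  [12] u=3 | in [-4,2] | out [-4,2] | ==
  [13] u=6 | in [-4,2] | out [-4,4] | ==
  [14] u=2 | in [-3,4] | out [-4,4] | prev ⊥ | push {}
  [15] u=0 | in [-4,2] | out [-4,2] | ==

Converged values:
  [0] [-4,2]
  [1] [-4,2]
  [2] [-4,4]
  [3] [-4,2]
  [4] [-3,4]
  [5] [-4,4]
  [6] [-4,4]

[-4,4]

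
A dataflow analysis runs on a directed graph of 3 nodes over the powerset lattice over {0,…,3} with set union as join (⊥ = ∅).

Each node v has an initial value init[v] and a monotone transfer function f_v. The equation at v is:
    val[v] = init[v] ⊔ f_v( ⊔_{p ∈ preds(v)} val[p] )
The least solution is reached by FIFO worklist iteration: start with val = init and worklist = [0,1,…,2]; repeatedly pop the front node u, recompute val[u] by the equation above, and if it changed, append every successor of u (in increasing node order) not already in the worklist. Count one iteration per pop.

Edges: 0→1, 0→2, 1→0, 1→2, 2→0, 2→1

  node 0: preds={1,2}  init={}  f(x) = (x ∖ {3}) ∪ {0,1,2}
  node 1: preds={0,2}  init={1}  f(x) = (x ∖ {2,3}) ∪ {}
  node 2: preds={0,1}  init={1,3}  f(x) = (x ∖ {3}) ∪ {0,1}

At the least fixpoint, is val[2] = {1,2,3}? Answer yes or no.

Worklist (5 pops):
  #1 pop 0: in={1,3} → {0,1,2} (was {}); enqueue []
  #2 pop 1: in={0,1,2,3} → {0,1} (was {1}); enqueue [0]
  #3 pop 2: in={0,1,2} → {0,1,2,3} (was {1,3}); enqueue [1]
  #4 pop 0: in={0,1,2,3} → {0,1,2} (no change)
  #5 pop 1: in={0,1,2,3} → {0,1} (no change)

Fixpoint:
  val[0] = {0,1,2}
  val[1] = {0,1}
  val[2] = {0,1,2,3}

no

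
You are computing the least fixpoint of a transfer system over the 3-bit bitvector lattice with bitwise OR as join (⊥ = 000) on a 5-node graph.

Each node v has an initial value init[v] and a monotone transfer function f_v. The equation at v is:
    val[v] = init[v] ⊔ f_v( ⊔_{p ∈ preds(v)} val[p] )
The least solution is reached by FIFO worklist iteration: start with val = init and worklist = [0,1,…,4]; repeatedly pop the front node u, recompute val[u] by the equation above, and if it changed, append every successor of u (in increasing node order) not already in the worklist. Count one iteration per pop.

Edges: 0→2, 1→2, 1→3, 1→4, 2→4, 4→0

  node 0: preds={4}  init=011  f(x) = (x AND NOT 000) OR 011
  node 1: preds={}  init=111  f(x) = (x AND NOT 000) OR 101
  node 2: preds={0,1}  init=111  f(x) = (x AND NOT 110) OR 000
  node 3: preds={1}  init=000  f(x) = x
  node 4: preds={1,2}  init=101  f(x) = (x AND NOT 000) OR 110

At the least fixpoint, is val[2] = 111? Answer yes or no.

yes

Trace (6 dequeues):
  [1] u=0 | in 101 | out 111 | prev 011 | push {}
  [2] u=1 | in 000 | out 111 | ==
  [3] u=2 | in 111 | out 111 | ==
  [4] u=3 | in 111 | out 111 | prev 000 | push {}
  [5] u=4 | in 111 | out 111 | prev 101 | push {0}
  [6] u=0 | in 111 | out 111 | ==

Converged values:
  [0] 111
  [1] 111
  [2] 111
  [3] 111
  [4] 111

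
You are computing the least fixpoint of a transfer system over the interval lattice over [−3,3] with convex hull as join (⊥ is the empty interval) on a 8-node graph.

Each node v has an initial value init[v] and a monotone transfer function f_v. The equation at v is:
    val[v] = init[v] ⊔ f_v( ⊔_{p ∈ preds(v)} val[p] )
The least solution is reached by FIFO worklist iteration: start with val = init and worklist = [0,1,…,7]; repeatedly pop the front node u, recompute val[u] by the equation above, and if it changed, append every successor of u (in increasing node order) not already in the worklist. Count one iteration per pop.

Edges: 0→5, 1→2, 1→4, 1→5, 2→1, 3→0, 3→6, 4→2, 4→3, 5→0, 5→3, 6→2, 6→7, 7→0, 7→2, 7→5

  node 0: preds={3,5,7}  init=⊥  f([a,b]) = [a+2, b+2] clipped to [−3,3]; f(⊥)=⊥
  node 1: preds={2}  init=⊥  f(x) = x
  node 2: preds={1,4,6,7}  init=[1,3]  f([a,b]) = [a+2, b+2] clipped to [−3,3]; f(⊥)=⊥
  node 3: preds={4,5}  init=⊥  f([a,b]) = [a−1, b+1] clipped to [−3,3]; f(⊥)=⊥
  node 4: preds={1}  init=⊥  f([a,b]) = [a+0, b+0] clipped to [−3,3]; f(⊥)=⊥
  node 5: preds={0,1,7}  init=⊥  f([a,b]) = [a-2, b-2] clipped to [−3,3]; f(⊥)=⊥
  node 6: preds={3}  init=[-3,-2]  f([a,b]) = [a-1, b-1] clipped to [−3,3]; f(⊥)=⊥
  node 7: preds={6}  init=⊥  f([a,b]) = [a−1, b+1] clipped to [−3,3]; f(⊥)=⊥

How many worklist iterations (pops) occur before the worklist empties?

23

Trace (23 dequeues):
  [1] u=0 | in ⊥ | out ⊥ | ==
  [2] u=1 | in [1,3] | out [1,3] | prev ⊥ | push {}
  [3] u=2 | in [-3,3] | out [-1,3] | prev [1,3] | push {1}
  [4] u=3 | in ⊥ | out ⊥ | ==
  [5] u=4 | in [1,3] | out [1,3] | prev ⊥ | push {2,3}
  [6] u=5 | in [1,3] | out [-1,1] | prev ⊥ | push {0}
  [7] u=6 | in ⊥ | out [-3,-2] | ==
  [8] u=7 | in [-3,-2] | out [-3,-1] | prev ⊥ | push {5}
  [9] u=1 | in [-1,3] | out [-1,3] | prev [1,3] | push {4}
  [10] u=2 | in [-3,3] | out [-1,3] | ==
  [11] u=3 | in [-1,3] | out [-2,3] | prev ⊥ | push {6}
  [12] u=0 | in [-3,3] | out [-1,3] | prev ⊥ | push {}
  [13] u=5 | in [-3,3] | out [-3,1] | prev [-1,1] | push {0,3}
  [14] u=4 | in [-1,3] | out [-1,3] | prev [1,3] | push {2}
  [15] u=6 | in [-2,3] | out [-3,2] | prev [-3,-2] | push {7}
  [16] u=0 | in [-3,3] | out [-1,3] | ==
  [17] u=3 | in [-3,3] | out [-3,3] | prev [-2,3] | push {0,6}
  [18] u=2 | in [-3,3] | out [-1,3] | ==
  [19] u=7 | in [-3,2] | out [-3,3] | prev [-3,-1] | push {2,5}
  [20] u=0 | in [-3,3] | out [-1,3] | ==
  [21] u=6 | in [-3,3] | out [-3,2] | ==
  [22] u=2 | in [-3,3] | out [-1,3] | ==
  [23] u=5 | in [-3,3] | out [-3,1] | ==

Converged values:
  [0] [-1,3]
  [1] [-1,3]
  [2] [-1,3]
  [3] [-3,3]
  [4] [-1,3]
  [5] [-3,1]
  [6] [-3,2]
  [7] [-3,3]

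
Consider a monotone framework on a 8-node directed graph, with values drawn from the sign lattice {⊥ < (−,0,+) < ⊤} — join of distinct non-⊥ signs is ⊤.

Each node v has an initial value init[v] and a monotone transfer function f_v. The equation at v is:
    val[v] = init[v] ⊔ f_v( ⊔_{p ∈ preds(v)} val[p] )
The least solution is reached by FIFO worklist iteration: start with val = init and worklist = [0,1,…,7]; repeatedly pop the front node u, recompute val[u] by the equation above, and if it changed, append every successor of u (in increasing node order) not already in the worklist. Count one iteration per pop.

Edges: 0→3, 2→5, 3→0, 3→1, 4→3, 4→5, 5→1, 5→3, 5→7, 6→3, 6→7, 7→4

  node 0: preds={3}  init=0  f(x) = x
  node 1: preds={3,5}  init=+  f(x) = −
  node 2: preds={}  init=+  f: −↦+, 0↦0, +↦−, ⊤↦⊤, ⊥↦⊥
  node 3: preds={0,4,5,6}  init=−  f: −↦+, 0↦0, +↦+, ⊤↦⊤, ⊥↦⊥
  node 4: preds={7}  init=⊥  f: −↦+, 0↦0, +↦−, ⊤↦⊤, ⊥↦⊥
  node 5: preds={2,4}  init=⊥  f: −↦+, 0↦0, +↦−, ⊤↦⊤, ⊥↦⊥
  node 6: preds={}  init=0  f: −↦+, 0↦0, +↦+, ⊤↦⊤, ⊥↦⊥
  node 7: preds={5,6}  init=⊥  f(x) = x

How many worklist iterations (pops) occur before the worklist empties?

Trace (17 dequeues):
  [1] u=0 | in − | out ⊤ | prev 0 | push {}
  [2] u=1 | in − | out ⊤ | prev + | push {}
  [3] u=2 | in ⊥ | out + | ==
  [4] u=3 | in ⊤ | out ⊤ | prev − | push {0,1}
  [5] u=4 | in ⊥ | out ⊥ | ==
  [6] u=5 | in + | out − | prev ⊥ | push {3}
  [7] u=6 | in ⊥ | out 0 | ==
  [8] u=7 | in ⊤ | out ⊤ | prev ⊥ | push {4}
  [9] u=0 | in ⊤ | out ⊤ | ==
  [10] u=1 | in ⊤ | out ⊤ | ==
  [11] u=3 | in ⊤ | out ⊤ | ==
  [12] u=4 | in ⊤ | out ⊤ | prev ⊥ | push {3,5}
  [13] u=3 | in ⊤ | out ⊤ | ==
  [14] u=5 | in ⊤ | out ⊤ | prev − | push {1,3,7}
  [15] u=1 | in ⊤ | out ⊤ | ==
  [16] u=3 | in ⊤ | out ⊤ | ==
  [17] u=7 | in ⊤ | out ⊤ | ==

Converged values:
  [0] ⊤
  [1] ⊤
  [2] +
  [3] ⊤
  [4] ⊤
  [5] ⊤
  [6] 0
  [7] ⊤

17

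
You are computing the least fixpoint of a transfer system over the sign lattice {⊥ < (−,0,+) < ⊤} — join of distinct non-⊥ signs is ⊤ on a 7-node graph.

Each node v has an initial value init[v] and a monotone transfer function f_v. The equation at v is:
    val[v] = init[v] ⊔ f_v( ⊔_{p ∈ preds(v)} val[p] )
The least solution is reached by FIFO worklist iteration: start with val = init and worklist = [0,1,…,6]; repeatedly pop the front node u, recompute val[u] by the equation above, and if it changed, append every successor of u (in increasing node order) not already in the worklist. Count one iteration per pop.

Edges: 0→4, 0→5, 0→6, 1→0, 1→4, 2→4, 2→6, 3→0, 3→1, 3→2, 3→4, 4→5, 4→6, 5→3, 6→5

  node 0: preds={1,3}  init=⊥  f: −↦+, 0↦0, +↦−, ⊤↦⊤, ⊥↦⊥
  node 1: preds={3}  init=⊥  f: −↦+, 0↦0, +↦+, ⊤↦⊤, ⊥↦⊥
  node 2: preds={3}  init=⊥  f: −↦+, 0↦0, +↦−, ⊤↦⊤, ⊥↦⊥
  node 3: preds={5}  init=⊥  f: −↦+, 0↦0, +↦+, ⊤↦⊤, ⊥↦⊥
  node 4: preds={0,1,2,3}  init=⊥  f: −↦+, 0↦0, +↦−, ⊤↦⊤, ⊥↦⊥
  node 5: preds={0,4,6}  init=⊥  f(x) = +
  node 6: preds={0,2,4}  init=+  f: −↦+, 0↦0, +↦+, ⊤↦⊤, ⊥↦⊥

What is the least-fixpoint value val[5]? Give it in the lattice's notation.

Iteration log — 16 steps:
  step 1. node 0  ⊔preds=⊥  new=⊥  stable
  step 2. node 1  ⊔preds=⊥  new=⊥  stable
  step 3. node 2  ⊔preds=⊥  new=⊥  stable
  step 4. node 3  ⊔preds=⊥  new=⊥  stable
  step 5. node 4  ⊔preds=⊥  new=⊥  stable
  step 6. node 5  ⊔preds=+  new=+  old=⊥  +wl: 3
  step 7. node 6  ⊔preds=⊥  new=+  stable
  step 8. node 3  ⊔preds=+  new=+  old=⊥  +wl: 0,1,2,4
  step 9. node 0  ⊔preds=+  new=−  old=⊥  +wl: 5,6
  step 10. node 1  ⊔preds=+  new=+  old=⊥  +wl: 0
  step 11. node 2  ⊔preds=+  new=−  old=⊥  +wl: 
  step 12. node 4  ⊔preds=⊤  new=⊤  old=⊥  +wl: 
  step 13. node 5  ⊔preds=⊤  new=+  stable
  step 14. node 6  ⊔preds=⊤  new=⊤  old=+  +wl: 5
  step 15. node 0  ⊔preds=+  new=−  stable
  step 16. node 5  ⊔preds=⊤  new=+  stable

Least fixpoint reached:
  node 0: −
  node 1: +
  node 2: −
  node 3: +
  node 4: ⊤
  node 5: +
  node 6: ⊤

+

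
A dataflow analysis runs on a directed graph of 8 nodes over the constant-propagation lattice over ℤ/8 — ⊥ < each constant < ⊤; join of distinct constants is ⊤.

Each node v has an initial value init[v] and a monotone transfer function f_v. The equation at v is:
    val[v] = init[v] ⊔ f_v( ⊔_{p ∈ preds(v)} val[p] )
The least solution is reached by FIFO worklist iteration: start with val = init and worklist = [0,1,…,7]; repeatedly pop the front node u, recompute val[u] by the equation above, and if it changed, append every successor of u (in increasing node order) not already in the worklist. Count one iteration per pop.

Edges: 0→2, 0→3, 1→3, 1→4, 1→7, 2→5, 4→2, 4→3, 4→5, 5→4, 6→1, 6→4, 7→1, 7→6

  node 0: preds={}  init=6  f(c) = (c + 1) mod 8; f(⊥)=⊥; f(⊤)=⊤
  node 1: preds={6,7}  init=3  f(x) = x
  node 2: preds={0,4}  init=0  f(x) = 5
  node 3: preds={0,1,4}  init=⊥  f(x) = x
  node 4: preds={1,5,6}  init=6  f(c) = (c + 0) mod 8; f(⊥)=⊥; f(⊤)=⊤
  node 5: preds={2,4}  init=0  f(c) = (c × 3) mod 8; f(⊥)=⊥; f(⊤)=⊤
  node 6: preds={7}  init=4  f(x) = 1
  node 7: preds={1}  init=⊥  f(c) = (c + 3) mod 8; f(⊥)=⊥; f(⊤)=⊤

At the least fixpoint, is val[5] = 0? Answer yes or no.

Trace (13 dequeues):
  [1] u=0 | in ⊥ | out 6 | ==
  [2] u=1 | in 4 | out ⊤ | prev 3 | push {}
  [3] u=2 | in 6 | out ⊤ | prev 0 | push {}
  [4] u=3 | in ⊤ | out ⊤ | prev ⊥ | push {}
  [5] u=4 | in ⊤ | out ⊤ | prev 6 | push {2,3}
  [6] u=5 | in ⊤ | out ⊤ | prev 0 | push {4}
  [7] u=6 | in ⊥ | out ⊤ | prev 4 | push {1}
  [8] u=7 | in ⊤ | out ⊤ | prev ⊥ | push {6}
  [9] u=2 | in ⊤ | out ⊤ | ==
  [10] u=3 | in ⊤ | out ⊤ | ==
  [11] u=4 | in ⊤ | out ⊤ | ==
  [12] u=1 | in ⊤ | out ⊤ | ==
  [13] u=6 | in ⊤ | out ⊤ | ==

Converged values:
  [0] 6
  [1] ⊤
  [2] ⊤
  [3] ⊤
  [4] ⊤
  [5] ⊤
  [6] ⊤
  [7] ⊤

no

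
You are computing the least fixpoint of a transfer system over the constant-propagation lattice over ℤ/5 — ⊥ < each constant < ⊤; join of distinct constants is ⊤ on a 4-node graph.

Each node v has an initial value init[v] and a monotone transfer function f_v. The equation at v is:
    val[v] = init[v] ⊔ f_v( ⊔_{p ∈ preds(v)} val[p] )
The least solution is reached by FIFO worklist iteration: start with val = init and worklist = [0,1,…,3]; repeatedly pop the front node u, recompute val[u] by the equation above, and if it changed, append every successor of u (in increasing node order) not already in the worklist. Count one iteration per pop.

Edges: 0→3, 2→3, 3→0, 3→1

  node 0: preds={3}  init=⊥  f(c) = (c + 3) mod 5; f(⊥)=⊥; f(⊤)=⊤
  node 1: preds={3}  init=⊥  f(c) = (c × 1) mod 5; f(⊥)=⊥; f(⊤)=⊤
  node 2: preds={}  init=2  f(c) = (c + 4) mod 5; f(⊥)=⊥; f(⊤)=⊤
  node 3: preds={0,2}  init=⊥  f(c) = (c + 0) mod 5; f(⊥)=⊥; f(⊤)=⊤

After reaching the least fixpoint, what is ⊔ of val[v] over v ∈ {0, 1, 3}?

⊤

Trace (10 dequeues):
  [1] u=0 | in ⊥ | out ⊥ | ==
  [2] u=1 | in ⊥ | out ⊥ | ==
  [3] u=2 | in ⊥ | out 2 | ==
  [4] u=3 | in 2 | out 2 | prev ⊥ | push {0,1}
  [5] u=0 | in 2 | out 0 | prev ⊥ | push {3}
  [6] u=1 | in 2 | out 2 | prev ⊥ | push {}
  [7] u=3 | in ⊤ | out ⊤ | prev 2 | push {0,1}
  [8] u=0 | in ⊤ | out ⊤ | prev 0 | push {3}
  [9] u=1 | in ⊤ | out ⊤ | prev 2 | push {}
  [10] u=3 | in ⊤ | out ⊤ | ==

Converged values:
  [0] ⊤
  [1] ⊤
  [2] 2
  [3] ⊤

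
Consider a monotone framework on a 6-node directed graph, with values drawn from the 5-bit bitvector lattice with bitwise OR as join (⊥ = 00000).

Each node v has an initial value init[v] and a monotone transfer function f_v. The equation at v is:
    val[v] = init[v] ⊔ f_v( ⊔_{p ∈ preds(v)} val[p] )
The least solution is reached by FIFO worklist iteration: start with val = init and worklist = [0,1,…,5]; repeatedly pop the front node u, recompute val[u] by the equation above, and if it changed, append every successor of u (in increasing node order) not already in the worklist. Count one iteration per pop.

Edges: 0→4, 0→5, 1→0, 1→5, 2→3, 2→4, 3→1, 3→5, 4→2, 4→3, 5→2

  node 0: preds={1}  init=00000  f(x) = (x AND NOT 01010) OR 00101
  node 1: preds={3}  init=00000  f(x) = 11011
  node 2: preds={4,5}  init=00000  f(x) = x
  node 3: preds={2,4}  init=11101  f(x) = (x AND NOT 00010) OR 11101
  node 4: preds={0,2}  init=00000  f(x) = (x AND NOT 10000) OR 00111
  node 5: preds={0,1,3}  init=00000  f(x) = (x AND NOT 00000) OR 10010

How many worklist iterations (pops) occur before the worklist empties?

13

Iteration log — 13 steps:
  step 1. node 0  ⊔preds=00000  new=00101  old=00000  +wl: 
  step 2. node 1  ⊔preds=11101  new=11011  old=00000  +wl: 0
  step 3. node 2  ⊔preds=00000  new=00000  stable
  step 4. node 3  ⊔preds=00000  new=11101  stable
  step 5. node 4  ⊔preds=00101  new=00111  old=00000  +wl: 2,3
  step 6. node 5  ⊔preds=11111  new=11111  old=00000  +wl: 
  step 7. node 0  ⊔preds=11011  new=10101  old=00101  +wl: 4,5
  step 8. node 2  ⊔preds=11111  new=11111  old=00000  +wl: 
  step 9. node 3  ⊔preds=11111  new=11101  stable
  step 10. node 4  ⊔preds=11111  new=01111  old=00111  +wl: 2,3
  step 11. node 5  ⊔preds=11111  new=11111  stable
  step 12. node 2  ⊔preds=11111  new=11111  stable
  step 13. node 3  ⊔preds=11111  new=11101  stable

Least fixpoint reached:
  node 0: 10101
  node 1: 11011
  node 2: 11111
  node 3: 11101
  node 4: 01111
  node 5: 11111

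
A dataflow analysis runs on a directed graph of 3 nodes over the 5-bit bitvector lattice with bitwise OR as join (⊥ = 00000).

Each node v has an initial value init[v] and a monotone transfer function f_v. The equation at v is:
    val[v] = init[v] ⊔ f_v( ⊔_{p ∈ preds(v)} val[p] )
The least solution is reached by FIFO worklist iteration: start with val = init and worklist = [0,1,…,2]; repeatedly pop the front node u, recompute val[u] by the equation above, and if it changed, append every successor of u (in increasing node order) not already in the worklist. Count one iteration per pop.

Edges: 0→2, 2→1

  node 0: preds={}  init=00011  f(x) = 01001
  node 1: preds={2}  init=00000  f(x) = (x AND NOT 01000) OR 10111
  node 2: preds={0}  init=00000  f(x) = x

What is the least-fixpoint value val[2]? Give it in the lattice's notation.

Worklist (4 pops):
  #1 pop 0: in=00000 → 01011 (was 00011); enqueue []
  #2 pop 1: in=00000 → 10111 (was 00000); enqueue []
  #3 pop 2: in=01011 → 01011 (was 00000); enqueue [1]
  #4 pop 1: in=01011 → 10111 (no change)

Fixpoint:
  val[0] = 01011
  val[1] = 10111
  val[2] = 01011

01011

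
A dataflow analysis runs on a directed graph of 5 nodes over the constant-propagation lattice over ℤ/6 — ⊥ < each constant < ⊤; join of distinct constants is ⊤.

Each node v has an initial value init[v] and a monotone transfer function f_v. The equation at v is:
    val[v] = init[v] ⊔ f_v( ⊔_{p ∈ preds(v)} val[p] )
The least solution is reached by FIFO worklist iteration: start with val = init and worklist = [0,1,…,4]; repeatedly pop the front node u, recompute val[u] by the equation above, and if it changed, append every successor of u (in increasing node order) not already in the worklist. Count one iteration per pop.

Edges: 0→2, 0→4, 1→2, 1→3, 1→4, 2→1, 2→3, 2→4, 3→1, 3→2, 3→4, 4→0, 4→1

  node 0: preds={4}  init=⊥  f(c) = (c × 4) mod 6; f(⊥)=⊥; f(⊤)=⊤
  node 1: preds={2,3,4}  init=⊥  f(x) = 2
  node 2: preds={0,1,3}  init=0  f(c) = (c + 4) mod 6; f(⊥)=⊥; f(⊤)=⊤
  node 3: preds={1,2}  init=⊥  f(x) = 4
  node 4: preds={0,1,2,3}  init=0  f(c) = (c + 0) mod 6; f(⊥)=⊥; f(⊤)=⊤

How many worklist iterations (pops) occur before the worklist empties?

10

Worklist (10 pops):
  #1 pop 0: in=0 → 0 (was ⊥); enqueue []
  #2 pop 1: in=0 → 2 (was ⊥); enqueue []
  #3 pop 2: in=⊤ → ⊤ (was 0); enqueue [1]
  #4 pop 3: in=⊤ → 4 (was ⊥); enqueue [2]
  #5 pop 4: in=⊤ → ⊤ (was 0); enqueue [0]
  #6 pop 1: in=⊤ → 2 (no change)
  #7 pop 2: in=⊤ → ⊤ (no change)
  #8 pop 0: in=⊤ → ⊤ (was 0); enqueue [2,4]
  #9 pop 2: in=⊤ → ⊤ (no change)
  #10 pop 4: in=⊤ → ⊤ (no change)

Fixpoint:
  val[0] = ⊤
  val[1] = 2
  val[2] = ⊤
  val[3] = 4
  val[4] = ⊤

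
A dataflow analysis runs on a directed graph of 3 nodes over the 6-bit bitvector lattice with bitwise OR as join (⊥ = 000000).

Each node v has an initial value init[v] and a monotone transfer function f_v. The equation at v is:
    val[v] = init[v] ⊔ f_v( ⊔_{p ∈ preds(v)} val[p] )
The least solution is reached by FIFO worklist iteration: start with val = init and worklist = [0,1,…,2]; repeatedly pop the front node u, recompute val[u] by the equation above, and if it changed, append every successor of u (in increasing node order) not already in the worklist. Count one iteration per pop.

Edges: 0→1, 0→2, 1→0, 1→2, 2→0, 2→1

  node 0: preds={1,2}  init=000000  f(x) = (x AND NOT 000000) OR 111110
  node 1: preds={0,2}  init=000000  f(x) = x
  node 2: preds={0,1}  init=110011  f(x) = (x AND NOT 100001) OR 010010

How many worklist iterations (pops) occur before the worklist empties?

Iteration log — 5 steps:
  step 1. node 0  ⊔preds=110011  new=111111  old=000000  +wl: 
  step 2. node 1  ⊔preds=111111  new=111111  old=000000  +wl: 0
  step 3. node 2  ⊔preds=111111  new=111111  old=110011  +wl: 1
  step 4. node 0  ⊔preds=111111  new=111111  stable
  step 5. node 1  ⊔preds=111111  new=111111  stable

Least fixpoint reached:
  node 0: 111111
  node 1: 111111
  node 2: 111111

5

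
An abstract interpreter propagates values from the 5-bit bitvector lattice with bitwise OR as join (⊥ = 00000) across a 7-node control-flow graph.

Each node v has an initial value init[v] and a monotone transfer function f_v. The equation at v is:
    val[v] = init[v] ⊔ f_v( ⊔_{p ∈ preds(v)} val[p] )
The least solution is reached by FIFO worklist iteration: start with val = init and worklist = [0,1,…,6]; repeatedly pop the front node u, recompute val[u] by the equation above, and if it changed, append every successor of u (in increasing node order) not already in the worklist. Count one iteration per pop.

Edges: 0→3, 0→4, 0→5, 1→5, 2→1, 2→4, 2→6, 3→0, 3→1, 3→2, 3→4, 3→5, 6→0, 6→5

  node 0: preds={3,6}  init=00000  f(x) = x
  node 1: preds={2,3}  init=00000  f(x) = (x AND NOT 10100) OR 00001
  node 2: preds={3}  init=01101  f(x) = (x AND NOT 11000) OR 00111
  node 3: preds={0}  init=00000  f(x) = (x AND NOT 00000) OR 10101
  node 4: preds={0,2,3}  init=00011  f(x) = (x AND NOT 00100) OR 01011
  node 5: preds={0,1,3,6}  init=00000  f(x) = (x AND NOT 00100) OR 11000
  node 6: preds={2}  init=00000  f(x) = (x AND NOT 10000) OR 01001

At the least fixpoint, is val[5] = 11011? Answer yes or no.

Trace (17 dequeues):
  [1] u=0 | in 00000 | out 00000 | ==
  [2] u=1 | in 01101 | out 01001 | prev 00000 | push {}
  [3] u=2 | in 00000 | out 01111 | prev 01101 | push {1}
  [4] u=3 | in 00000 | out 10101 | prev 00000 | push {0,2}
  [5] u=4 | in 11111 | out 11011 | prev 00011 | push {}
  [6] u=5 | in 11101 | out 11001 | prev 00000 | push {}
  [7] u=6 | in 01111 | out 01111 | prev 00000 | push {5}
  [8] u=1 | in 11111 | out 01011 | prev 01001 | push {}
  [9] u=0 | in 11111 | out 11111 | prev 00000 | push {3,4}
  [10] u=2 | in 10101 | out 01111 | ==
  [11] u=5 | in 11111 | out 11011 | prev 11001 | push {}
  [12] u=3 | in 11111 | out 11111 | prev 10101 | push {0,1,2,5}
  [13] u=4 | in 11111 | out 11011 | ==
  [14] u=0 | in 11111 | out 11111 | ==
  [15] u=1 | in 11111 | out 01011 | ==
  [16] u=2 | in 11111 | out 01111 | ==
  [17] u=5 | in 11111 | out 11011 | ==

Converged values:
  [0] 11111
  [1] 01011
  [2] 01111
  [3] 11111
  [4] 11011
  [5] 11011
  [6] 01111

yes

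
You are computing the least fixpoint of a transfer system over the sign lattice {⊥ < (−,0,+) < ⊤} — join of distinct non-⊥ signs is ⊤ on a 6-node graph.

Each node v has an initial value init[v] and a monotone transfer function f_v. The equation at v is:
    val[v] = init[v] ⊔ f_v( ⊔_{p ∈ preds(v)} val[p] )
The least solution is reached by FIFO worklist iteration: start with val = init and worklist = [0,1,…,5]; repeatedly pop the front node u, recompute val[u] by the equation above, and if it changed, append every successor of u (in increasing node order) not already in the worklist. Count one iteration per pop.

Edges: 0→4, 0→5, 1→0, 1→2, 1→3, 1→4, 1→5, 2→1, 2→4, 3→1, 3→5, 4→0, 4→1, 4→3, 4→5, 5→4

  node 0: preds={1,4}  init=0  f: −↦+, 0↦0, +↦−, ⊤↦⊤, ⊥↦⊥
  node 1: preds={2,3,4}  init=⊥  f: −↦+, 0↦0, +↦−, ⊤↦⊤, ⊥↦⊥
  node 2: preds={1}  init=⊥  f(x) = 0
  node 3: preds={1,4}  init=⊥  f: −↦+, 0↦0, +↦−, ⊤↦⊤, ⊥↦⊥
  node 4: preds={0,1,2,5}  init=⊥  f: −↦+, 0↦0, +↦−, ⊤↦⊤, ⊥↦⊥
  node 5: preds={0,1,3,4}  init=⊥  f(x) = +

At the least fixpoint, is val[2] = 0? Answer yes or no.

Iteration log — 19 steps:
  step 1. node 0  ⊔preds=⊥  new=0  stable
  step 2. node 1  ⊔preds=⊥  new=⊥  stable
  step 3. node 2  ⊔preds=⊥  new=0  old=⊥  +wl: 1
  step 4. node 3  ⊔preds=⊥  new=⊥  stable
  step 5. node 4  ⊔preds=0  new=0  old=⊥  +wl: 0,3
  step 6. node 5  ⊔preds=0  new=+  old=⊥  +wl: 4
  step 7. node 1  ⊔preds=0  new=0  old=⊥  +wl: 2,5
  step 8. node 0  ⊔preds=0  new=0  stable
  step 9. node 3  ⊔preds=0  new=0  old=⊥  +wl: 1
  step 10. node 4  ⊔preds=⊤  new=⊤  old=0  +wl: 0,3
  step 11. node 2  ⊔preds=0  new=0  stable
  step 12. node 5  ⊔preds=⊤  new=+  stable
  step 13. node 1  ⊔preds=⊤  new=⊤  old=0  +wl: 2,4,5
  step 14. node 0  ⊔preds=⊤  new=⊤  old=0  +wl: 
  step 15. node 3  ⊔preds=⊤  new=⊤  old=0  +wl: 1
  step 16. node 2  ⊔preds=⊤  new=0  stable
  step 17. node 4  ⊔preds=⊤  new=⊤  stable
  step 18. node 5  ⊔preds=⊤  new=+  stable
  step 19. node 1  ⊔preds=⊤  new=⊤  stable

Least fixpoint reached:
  node 0: ⊤
  node 1: ⊤
  node 2: 0
  node 3: ⊤
  node 4: ⊤
  node 5: +

yes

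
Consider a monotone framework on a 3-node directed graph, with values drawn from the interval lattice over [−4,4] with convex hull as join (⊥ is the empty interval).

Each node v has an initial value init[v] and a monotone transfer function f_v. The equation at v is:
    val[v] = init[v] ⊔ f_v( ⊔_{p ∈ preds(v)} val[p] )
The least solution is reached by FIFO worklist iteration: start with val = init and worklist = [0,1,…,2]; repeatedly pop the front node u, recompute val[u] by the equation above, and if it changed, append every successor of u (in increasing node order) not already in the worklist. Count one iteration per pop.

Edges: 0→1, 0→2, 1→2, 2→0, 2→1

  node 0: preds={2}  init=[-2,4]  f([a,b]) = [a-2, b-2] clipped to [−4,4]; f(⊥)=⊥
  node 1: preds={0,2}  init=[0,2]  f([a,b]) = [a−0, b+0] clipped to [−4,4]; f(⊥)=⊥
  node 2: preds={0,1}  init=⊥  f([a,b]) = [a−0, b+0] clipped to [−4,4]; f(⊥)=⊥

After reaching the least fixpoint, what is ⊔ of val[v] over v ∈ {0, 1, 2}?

[-4,4]

Iteration log — 8 steps:
  step 1. node 0  ⊔preds=⊥  new=[-2,4]  stable
  step 2. node 1  ⊔preds=[-2,4]  new=[-2,4]  old=[0,2]  +wl: 
  step 3. node 2  ⊔preds=[-2,4]  new=[-2,4]  old=⊥  +wl: 0,1
  step 4. node 0  ⊔preds=[-2,4]  new=[-4,4]  old=[-2,4]  +wl: 2
  step 5. node 1  ⊔preds=[-4,4]  new=[-4,4]  old=[-2,4]  +wl: 
  step 6. node 2  ⊔preds=[-4,4]  new=[-4,4]  old=[-2,4]  +wl: 0,1
  step 7. node 0  ⊔preds=[-4,4]  new=[-4,4]  stable
  step 8. node 1  ⊔preds=[-4,4]  new=[-4,4]  stable

Least fixpoint reached:
  node 0: [-4,4]
  node 1: [-4,4]
  node 2: [-4,4]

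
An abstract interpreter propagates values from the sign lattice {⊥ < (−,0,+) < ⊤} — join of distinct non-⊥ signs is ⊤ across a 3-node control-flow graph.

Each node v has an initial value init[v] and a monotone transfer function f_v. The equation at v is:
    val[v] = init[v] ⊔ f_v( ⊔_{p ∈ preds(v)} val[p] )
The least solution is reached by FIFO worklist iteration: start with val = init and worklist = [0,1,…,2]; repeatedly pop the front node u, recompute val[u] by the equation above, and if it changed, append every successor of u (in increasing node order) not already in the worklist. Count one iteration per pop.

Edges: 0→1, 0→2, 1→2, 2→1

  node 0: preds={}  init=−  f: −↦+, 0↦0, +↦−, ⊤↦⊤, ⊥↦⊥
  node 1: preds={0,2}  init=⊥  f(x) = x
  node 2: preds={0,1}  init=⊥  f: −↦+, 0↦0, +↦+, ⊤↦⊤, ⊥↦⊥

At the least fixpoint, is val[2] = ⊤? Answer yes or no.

Iteration log — 6 steps:
  step 1. node 0  ⊔preds=⊥  new=−  stable
  step 2. node 1  ⊔preds=−  new=−  old=⊥  +wl: 
  step 3. node 2  ⊔preds=−  new=+  old=⊥  +wl: 1
  step 4. node 1  ⊔preds=⊤  new=⊤  old=−  +wl: 2
  step 5. node 2  ⊔preds=⊤  new=⊤  old=+  +wl: 1
  step 6. node 1  ⊔preds=⊤  new=⊤  stable

Least fixpoint reached:
  node 0: −
  node 1: ⊤
  node 2: ⊤

yes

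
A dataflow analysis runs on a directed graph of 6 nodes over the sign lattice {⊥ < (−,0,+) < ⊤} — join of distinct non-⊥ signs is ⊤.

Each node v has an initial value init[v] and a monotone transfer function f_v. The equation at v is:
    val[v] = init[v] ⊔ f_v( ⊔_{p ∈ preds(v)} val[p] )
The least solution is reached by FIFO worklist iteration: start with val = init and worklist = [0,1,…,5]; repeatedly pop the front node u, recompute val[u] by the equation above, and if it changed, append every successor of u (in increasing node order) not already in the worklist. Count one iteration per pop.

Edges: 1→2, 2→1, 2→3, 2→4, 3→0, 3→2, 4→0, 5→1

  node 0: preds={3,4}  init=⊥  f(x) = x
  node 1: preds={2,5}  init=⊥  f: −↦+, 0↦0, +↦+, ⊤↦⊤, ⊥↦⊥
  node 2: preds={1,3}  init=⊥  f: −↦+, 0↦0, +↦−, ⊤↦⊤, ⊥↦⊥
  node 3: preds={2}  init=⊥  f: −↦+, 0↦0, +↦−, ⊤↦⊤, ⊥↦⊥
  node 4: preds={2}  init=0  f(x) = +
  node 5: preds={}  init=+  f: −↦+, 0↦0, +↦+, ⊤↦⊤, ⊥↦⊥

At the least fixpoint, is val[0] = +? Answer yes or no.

no

Worklist (14 pops):
  #1 pop 0: in=0 → 0 (was ⊥); enqueue []
  #2 pop 1: in=+ → + (was ⊥); enqueue []
  #3 pop 2: in=+ → − (was ⊥); enqueue [1]
  #4 pop 3: in=− → + (was ⊥); enqueue [0,2]
  #5 pop 4: in=− → ⊤ (was 0); enqueue []
  #6 pop 5: in=⊥ → + (no change)
  #7 pop 1: in=⊤ → ⊤ (was +); enqueue []
  #8 pop 0: in=⊤ → ⊤ (was 0); enqueue []
  #9 pop 2: in=⊤ → ⊤ (was −); enqueue [1,3,4]
  #10 pop 1: in=⊤ → ⊤ (no change)
  #11 pop 3: in=⊤ → ⊤ (was +); enqueue [0,2]
  #12 pop 4: in=⊤ → ⊤ (no change)
  #13 pop 0: in=⊤ → ⊤ (no change)
  #14 pop 2: in=⊤ → ⊤ (no change)

Fixpoint:
  val[0] = ⊤
  val[1] = ⊤
  val[2] = ⊤
  val[3] = ⊤
  val[4] = ⊤
  val[5] = +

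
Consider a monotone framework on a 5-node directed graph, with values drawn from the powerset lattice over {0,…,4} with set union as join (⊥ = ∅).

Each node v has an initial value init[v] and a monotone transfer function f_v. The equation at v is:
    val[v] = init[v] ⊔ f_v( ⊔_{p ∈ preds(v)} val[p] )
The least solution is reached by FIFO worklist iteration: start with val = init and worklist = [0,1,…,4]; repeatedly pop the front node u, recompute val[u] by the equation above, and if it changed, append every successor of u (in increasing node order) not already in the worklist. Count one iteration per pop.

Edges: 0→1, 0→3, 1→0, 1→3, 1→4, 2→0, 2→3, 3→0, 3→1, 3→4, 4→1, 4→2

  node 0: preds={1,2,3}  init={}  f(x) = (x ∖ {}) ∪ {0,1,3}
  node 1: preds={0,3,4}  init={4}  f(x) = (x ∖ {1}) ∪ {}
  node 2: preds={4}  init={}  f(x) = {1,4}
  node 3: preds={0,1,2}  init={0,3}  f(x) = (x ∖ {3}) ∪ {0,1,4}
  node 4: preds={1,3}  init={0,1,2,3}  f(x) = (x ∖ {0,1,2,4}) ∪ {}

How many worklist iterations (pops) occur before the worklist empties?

Trace (8 dequeues):
  [1] u=0 | in {0,3,4} | out {0,1,3,4} | prev {} | push {}
  [2] u=1 | in {0,1,2,3,4} | out {0,2,3,4} | prev {4} | push {0}
  [3] u=2 | in {0,1,2,3} | out {1,4} | prev {} | push {}
  [4] u=3 | in {0,1,2,3,4} | out {0,1,2,3,4} | prev {0,3} | push {1}
  [5] u=4 | in {0,1,2,3,4} | out {0,1,2,3} | ==
  [6] u=0 | in {0,1,2,3,4} | out {0,1,2,3,4} | prev {0,1,3,4} | push {3}
  [7] u=1 | in {0,1,2,3,4} | out {0,2,3,4} | ==
  [8] u=3 | in {0,1,2,3,4} | out {0,1,2,3,4} | ==

Converged values:
  [0] {0,1,2,3,4}
  [1] {0,2,3,4}
  [2] {1,4}
  [3] {0,1,2,3,4}
  [4] {0,1,2,3}

8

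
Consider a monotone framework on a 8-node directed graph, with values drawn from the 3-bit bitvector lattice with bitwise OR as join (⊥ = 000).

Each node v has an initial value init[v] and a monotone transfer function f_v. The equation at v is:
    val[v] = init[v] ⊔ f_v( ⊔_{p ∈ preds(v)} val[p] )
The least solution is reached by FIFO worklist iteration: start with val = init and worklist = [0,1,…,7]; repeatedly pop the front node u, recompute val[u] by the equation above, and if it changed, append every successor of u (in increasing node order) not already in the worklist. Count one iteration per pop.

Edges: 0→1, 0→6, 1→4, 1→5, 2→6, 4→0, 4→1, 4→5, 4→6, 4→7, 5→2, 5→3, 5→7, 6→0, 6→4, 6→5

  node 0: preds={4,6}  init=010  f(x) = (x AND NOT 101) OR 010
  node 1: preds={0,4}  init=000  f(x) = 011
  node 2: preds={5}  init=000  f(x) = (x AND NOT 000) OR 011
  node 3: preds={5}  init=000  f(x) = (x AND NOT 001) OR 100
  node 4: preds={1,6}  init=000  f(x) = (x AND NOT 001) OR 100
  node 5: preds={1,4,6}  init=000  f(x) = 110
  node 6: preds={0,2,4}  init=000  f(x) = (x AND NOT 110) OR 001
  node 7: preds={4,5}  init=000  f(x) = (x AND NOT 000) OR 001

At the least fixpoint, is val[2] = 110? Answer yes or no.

no

Worklist (15 pops):
  #1 pop 0: in=000 → 010 (no change)
  #2 pop 1: in=010 → 011 (was 000); enqueue []
  #3 pop 2: in=000 → 011 (was 000); enqueue []
  #4 pop 3: in=000 → 100 (was 000); enqueue []
  #5 pop 4: in=011 → 110 (was 000); enqueue [0,1]
  #6 pop 5: in=111 → 110 (was 000); enqueue [2,3]
  #7 pop 6: in=111 → 001 (was 000); enqueue [4,5]
  #8 pop 7: in=110 → 111 (was 000); enqueue []
  #9 pop 0: in=111 → 010 (no change)
  #10 pop 1: in=110 → 011 (no change)
  #11 pop 2: in=110 → 111 (was 011); enqueue [6]
  #12 pop 3: in=110 → 110 (was 100); enqueue []
  #13 pop 4: in=011 → 110 (no change)
  #14 pop 5: in=111 → 110 (no change)
  #15 pop 6: in=111 → 001 (no change)

Fixpoint:
  val[0] = 010
  val[1] = 011
  val[2] = 111
  val[3] = 110
  val[4] = 110
  val[5] = 110
  val[6] = 001
  val[7] = 111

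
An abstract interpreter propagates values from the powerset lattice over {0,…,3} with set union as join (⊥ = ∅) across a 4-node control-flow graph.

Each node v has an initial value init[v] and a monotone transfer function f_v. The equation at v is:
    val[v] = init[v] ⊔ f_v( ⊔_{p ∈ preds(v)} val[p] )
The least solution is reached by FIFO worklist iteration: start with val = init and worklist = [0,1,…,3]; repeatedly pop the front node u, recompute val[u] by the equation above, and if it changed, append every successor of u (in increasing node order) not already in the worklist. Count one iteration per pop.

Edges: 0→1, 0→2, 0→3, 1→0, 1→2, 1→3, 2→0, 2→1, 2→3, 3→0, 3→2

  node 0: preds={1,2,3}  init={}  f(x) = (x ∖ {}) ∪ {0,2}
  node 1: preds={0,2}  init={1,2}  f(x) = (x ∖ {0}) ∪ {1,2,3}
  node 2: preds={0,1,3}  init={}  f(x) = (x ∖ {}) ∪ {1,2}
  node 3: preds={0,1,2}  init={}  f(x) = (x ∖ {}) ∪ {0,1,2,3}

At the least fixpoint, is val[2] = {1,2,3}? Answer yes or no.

no

Worklist (8 pops):
  #1 pop 0: in={1,2} → {0,1,2} (was {}); enqueue []
  #2 pop 1: in={0,1,2} → {1,2,3} (was {1,2}); enqueue [0]
  #3 pop 2: in={0,1,2,3} → {0,1,2,3} (was {}); enqueue [1]
  #4 pop 3: in={0,1,2,3} → {0,1,2,3} (was {}); enqueue [2]
  #5 pop 0: in={0,1,2,3} → {0,1,2,3} (was {0,1,2}); enqueue [3]
  #6 pop 1: in={0,1,2,3} → {1,2,3} (no change)
  #7 pop 2: in={0,1,2,3} → {0,1,2,3} (no change)
  #8 pop 3: in={0,1,2,3} → {0,1,2,3} (no change)

Fixpoint:
  val[0] = {0,1,2,3}
  val[1] = {1,2,3}
  val[2] = {0,1,2,3}
  val[3] = {0,1,2,3}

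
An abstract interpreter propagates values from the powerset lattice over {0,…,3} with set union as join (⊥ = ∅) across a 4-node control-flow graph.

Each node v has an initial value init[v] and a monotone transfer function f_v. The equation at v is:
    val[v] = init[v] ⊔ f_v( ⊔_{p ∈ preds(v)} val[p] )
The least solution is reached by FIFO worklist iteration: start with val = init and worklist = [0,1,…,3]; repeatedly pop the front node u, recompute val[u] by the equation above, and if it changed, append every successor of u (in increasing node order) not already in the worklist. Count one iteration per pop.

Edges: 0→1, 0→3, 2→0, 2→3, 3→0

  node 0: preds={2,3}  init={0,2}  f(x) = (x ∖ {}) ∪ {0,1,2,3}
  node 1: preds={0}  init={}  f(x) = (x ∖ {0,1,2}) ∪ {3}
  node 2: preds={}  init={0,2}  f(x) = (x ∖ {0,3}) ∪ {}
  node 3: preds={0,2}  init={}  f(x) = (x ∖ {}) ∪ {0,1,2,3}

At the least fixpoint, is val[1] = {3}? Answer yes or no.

Trace (5 dequeues):
  [1] u=0 | in {0,2} | out {0,1,2,3} | prev {0,2} | push {}
  [2] u=1 | in {0,1,2,3} | out {3} | prev {} | push {}
  [3] u=2 | in {} | out {0,2} | ==
  [4] u=3 | in {0,1,2,3} | out {0,1,2,3} | prev {} | push {0}
  [5] u=0 | in {0,1,2,3} | out {0,1,2,3} | ==

Converged values:
  [0] {0,1,2,3}
  [1] {3}
  [2] {0,2}
  [3] {0,1,2,3}

yes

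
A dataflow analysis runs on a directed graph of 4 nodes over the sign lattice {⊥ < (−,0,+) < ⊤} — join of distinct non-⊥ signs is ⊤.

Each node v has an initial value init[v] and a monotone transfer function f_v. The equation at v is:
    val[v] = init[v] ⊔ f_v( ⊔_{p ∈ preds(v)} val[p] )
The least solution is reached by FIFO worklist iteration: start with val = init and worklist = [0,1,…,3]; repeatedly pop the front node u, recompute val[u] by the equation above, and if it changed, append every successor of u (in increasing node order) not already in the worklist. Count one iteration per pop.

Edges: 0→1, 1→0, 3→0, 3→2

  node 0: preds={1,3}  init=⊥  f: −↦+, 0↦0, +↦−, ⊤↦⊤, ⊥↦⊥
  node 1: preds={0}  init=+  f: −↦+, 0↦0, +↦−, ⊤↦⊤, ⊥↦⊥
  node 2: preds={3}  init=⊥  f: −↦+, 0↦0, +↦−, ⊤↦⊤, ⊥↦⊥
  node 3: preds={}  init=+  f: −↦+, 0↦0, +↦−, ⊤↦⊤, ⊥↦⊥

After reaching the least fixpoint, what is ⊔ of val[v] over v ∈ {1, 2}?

⊤

Worklist (4 pops):
  #1 pop 0: in=+ → − (was ⊥); enqueue []
  #2 pop 1: in=− → + (no change)
  #3 pop 2: in=+ → − (was ⊥); enqueue []
  #4 pop 3: in=⊥ → + (no change)

Fixpoint:
  val[0] = −
  val[1] = +
  val[2] = −
  val[3] = +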